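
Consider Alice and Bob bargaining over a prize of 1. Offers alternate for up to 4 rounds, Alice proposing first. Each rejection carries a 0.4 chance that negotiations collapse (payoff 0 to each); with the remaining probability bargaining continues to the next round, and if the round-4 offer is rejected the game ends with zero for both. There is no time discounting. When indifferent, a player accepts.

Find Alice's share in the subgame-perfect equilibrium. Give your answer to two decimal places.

0.54

By backward induction:
Round 4 (Bob proposes): Alice will accept anything ≥ 0, so Bob offers 0 and keeps 1.
Round 3 (Alice proposes): rejecting gives Bob an expected 0.6 × 1 = 0.6, so Alice offers 0.6, keeping 0.4.
Round 2 (Bob proposes): rejecting gives Alice an expected 0.6 × 0.4 = 0.24; Bob offers that and keeps 0.76.
Round 1 (Alice proposes): rejecting gives Bob an expected 0.6 × 0.76 = 0.456. Alice offers 0.456 and keeps 1 − 0.456 = 0.544.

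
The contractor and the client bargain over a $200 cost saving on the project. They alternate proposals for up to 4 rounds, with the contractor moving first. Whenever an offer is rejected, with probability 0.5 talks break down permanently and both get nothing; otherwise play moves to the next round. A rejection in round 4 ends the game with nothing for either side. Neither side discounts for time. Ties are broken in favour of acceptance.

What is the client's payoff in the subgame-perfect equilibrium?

75

Round 4 (the client proposes): rejection yields 0 for the contractor; the client offers 0 and keeps 200.
Round 3 (the contractor proposes): rejecting gives the client an expected 0.5 × 200 = 100, so the contractor offers 100, keeping 100.
Round 2 (the client proposes): rejecting gives the contractor an expected 0.5 × 100 = 50, so the client offers 50, keeping 150.
Round 1 (the contractor proposes): rejecting gives the client an expected 0.5 × 150 = 75, so the contractor offers 75, keeping 125.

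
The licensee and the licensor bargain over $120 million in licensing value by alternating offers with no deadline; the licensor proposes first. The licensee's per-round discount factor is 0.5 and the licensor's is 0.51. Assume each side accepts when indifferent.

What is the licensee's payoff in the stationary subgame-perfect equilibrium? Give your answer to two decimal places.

39.46

Let x be the licensor's share when the licensor proposes and y be the licensee's share when the licensee proposes.
The licensee accepts iff offered ≥ 0.5·y, so x = 120 − 0.5y. Symmetrically y = 120 − 0.51x.
Substituting: x = 120 − 0.5(120 − 0.51x), giving x(1 − 0.51·0.5) = 120(1 − 0.5).
So x = 120 × 0.5 / 0.745 ≈ 80.5369, and the licensee receives 120 − x ≈ 39.4631.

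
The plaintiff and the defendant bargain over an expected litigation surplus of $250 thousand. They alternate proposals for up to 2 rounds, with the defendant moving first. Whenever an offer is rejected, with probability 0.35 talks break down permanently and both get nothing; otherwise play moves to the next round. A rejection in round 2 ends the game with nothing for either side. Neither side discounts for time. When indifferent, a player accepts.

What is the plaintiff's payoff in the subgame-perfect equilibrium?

Round 2 (the plaintiff proposes): the defendant will accept anything ≥ 0, so the plaintiff offers 0 and keeps 250.
Round 1 (the defendant proposes): rejecting gives the plaintiff an expected 0.65 × 250 = 162.5, so the defendant offers 162.5, keeping 87.5.

162.5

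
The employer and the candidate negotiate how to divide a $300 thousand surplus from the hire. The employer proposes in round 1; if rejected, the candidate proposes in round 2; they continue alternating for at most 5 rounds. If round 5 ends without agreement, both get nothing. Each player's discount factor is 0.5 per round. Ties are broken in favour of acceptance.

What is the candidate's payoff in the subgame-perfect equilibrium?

93.75

Work backward from the last round.
Round 5 (the employer proposes): rejection yields 0 for the candidate; the employer offers 0 and keeps 300.
Round 4 (the candidate proposes): the employer can get 300 next round, worth 0.5 × 300 = 150 now; the candidate offers that and keeps 150.
Round 3 (the employer proposes): the candidate can get 150 next round, worth 0.5 × 150 = 75 now; the employer offers that and keeps 225.
Round 2 (the candidate proposes): the employer can get 225 next round, worth 0.5 × 225 = 112.5 now, so the candidate offers 112.5, keeping 187.5.
Round 1 (the employer proposes): the candidate can get 187.5 next round, worth 0.5 × 187.5 = 93.75 now, so the employer offers 93.75, keeping 206.25.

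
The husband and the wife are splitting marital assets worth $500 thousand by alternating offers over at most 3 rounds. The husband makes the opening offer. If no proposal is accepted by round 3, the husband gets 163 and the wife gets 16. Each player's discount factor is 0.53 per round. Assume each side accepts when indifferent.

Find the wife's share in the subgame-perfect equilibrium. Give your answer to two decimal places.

129.04

Round 3 (the husband proposes): the wife gets 16 if talks fail, so the husband offers 16 and keeps 484.
Round 2 (the wife proposes): the husband can get 484 next round, worth 0.53 × 484 = 256.52 now; the wife offers that and keeps 243.48.
Round 1 (the husband proposes): the wife can get 243.48 next round, worth 0.53 × 243.48 = 129.0444 now; the husband offers that and keeps 370.9556.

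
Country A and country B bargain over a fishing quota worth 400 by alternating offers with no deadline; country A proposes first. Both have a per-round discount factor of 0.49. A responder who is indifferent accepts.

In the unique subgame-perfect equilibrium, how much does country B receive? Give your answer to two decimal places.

131.54

Let x be country A's share when country A proposes and y be country B's share when country B proposes.
Country B accepts iff offered ≥ 0.49·y, so x = 400 − 0.49y. Symmetrically y = 400 − 0.49x.
Substituting: x = 400 − 0.49(400 − 0.49x), giving x(1 − 0.49·0.49) = 400(1 − 0.49).
So x = 400 × 0.51 / 0.7599 ≈ 268.4564, and country B receives 400 − x ≈ 131.5436.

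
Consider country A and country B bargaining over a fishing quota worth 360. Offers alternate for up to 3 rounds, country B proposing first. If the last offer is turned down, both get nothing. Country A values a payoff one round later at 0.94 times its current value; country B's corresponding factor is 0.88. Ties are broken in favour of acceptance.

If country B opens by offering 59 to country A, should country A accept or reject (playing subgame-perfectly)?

Round 3 (country B proposes): rejection yields 0 for country A; country B offers 0 and keeps 360.
Round 2 (country A proposes): country B can get 360 next round, worth 0.88 × 360 = 316.8 now, so country A offers 316.8, keeping 43.2.
So by rejecting in round 1, country A gets 43.2 next round, worth 0.94 × 43.2 = 40.608 now.
Offer 59 ≥ 40.608, so country A accepts.

Accept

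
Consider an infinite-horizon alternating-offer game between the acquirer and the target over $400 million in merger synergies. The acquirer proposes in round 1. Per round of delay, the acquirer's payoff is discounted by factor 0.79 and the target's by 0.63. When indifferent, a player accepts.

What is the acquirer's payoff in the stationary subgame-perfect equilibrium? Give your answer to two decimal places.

When the acquirer proposes, the target accepts any offer worth at least 0.63 times what the target would get by proposing next round; and vice versa.
This gives x = 400 − 0.63y and y = 400 − 0.79x, where x and y are each side's share when it proposes.
Hence (1 − 0.63·0.79)x = 400(1 − 0.63), i.e. 0.5023·x = 148.
x ≈ 294.6446; the target's share is 400 − x ≈ 105.3554.

294.64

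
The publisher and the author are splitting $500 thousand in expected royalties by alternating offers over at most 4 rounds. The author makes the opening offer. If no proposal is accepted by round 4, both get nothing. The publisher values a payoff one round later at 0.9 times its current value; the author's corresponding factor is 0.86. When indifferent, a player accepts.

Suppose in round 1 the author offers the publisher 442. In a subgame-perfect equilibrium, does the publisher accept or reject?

Accept

Work out the publisher's continuation value if the offer is rejected.
Round 4 (the publisher proposes): the author will accept anything ≥ 0, so the publisher offers 0 and keeps 500.
Round 3 (the author proposes): the publisher can get 500 next round, worth 0.9 × 500 = 450 now. The author offers 450 and keeps 500 − 450 = 50.
Round 2 (the publisher proposes): the author can get 50 next round, worth 0.86 × 50 = 43 now; the publisher offers that and keeps 457.
So by rejecting in round 1, the publisher gets 457 next round, worth 0.9 × 457 = 411.3 now.
Offer 442 ≥ 411.3, so the publisher accepts.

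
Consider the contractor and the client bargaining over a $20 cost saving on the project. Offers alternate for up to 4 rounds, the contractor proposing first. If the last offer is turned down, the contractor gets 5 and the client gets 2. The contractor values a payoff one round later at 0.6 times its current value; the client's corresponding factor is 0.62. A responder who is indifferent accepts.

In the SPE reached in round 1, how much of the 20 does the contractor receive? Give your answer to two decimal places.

Round 4 (the client proposes): the contractor gets 5 if talks fail, so the client offers 5 and keeps 15.
Round 3 (the contractor proposes): the client can get 15 next round, worth 0.62 × 15 = 9.3 now; the contractor offers that and keeps 10.7.
Round 2 (the client proposes): the contractor can get 10.7 next round, worth 0.6 × 10.7 = 6.42 now, so the client offers 6.42, keeping 13.58.
Round 1 (the contractor proposes): the client can get 13.58 next round, worth 0.62 × 13.58 = 8.4196 now, so the contractor offers 8.4196, keeping 11.5804.

11.58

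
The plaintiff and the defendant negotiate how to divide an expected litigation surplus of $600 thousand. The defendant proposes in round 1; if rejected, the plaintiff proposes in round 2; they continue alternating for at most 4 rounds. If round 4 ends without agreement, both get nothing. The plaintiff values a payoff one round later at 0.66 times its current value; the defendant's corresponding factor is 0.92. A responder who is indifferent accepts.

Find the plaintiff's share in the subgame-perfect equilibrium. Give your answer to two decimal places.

272.13

Solve by backward induction from round 4.
Round 4 (the plaintiff proposes): rejection yields 0 for the defendant; the plaintiff offers 0 and keeps 600.
Round 3 (the defendant proposes): the plaintiff can get 600 next round, worth 0.66 × 600 = 396 now. The defendant offers 396 and keeps 600 − 396 = 204.
Round 2 (the plaintiff proposes): the defendant can get 204 next round, worth 0.92 × 204 = 187.68 now, so the plaintiff offers 187.68, keeping 412.32.
Round 1 (the defendant proposes): the plaintiff can get 412.32 next round, worth 0.66 × 412.32 = 272.1312 now. The defendant offers 272.1312 and keeps 600 − 272.1312 = 327.8688.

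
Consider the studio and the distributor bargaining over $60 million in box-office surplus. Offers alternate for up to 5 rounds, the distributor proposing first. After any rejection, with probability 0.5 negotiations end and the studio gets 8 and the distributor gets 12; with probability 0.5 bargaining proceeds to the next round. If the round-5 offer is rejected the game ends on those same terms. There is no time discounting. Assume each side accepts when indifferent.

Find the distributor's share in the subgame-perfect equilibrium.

By backward induction:
Round 5 (the distributor proposes): the studio gets 8 if talks fail, so the distributor offers 8 and keeps 52.
Round 4 (the studio proposes): rejecting gives the distributor an expected 0.5 × 52 + 0.5 × 12 = 32, so the studio offers 32, keeping 28.
Round 3 (the distributor proposes): rejecting gives the studio an expected 0.5 × 28 + 0.5 × 8 = 18. The distributor offers 18 and keeps 60 − 18 = 42.
Round 2 (the studio proposes): rejecting gives the distributor an expected 0.5 × 42 + 0.5 × 12 = 27, so the studio offers 27, keeping 33.
Round 1 (the distributor proposes): rejecting gives the studio an expected 0.5 × 33 + 0.5 × 8 = 20.5, so the distributor offers 20.5, keeping 39.5.

39.5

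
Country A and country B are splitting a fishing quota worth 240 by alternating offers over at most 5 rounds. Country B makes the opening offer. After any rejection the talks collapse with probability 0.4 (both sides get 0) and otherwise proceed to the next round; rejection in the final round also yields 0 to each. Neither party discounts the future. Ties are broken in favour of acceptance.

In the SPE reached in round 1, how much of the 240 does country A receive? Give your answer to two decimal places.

78.34

By backward induction:
Round 5 (country B proposes): rejection yields 0 for country A; country B offers 0 and keeps 240.
Round 4 (country A proposes): rejecting gives country B an expected 0.6 × 240 = 144. Country A offers 144 and keeps 240 − 144 = 96.
Round 3 (country B proposes): rejecting gives country A an expected 0.6 × 96 = 57.6, so country B offers 57.6, keeping 182.4.
Round 2 (country A proposes): rejecting gives country B an expected 0.6 × 182.4 = 109.44, so country A offers 109.44, keeping 130.56.
Round 1 (country B proposes): rejecting gives country A an expected 0.6 × 130.56 = 78.336, so country B offers 78.336, keeping 161.664.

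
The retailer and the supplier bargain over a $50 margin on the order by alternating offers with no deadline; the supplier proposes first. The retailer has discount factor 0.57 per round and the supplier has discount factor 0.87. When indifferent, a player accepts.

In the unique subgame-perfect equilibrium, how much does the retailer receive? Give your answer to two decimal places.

When the supplier proposes, the retailer accepts any offer worth at least 0.57 times what the retailer would get by proposing next round; and vice versa.
This gives x = 50 − 0.57y and y = 50 − 0.87x, where x and y are each side's share when it proposes.
Hence (1 − 0.57·0.87)x = 50(1 − 0.57), i.e. 0.5041·x = 21.5.
x ≈ 42.6503; the retailer's share is 50 − x ≈ 7.3497.

7.35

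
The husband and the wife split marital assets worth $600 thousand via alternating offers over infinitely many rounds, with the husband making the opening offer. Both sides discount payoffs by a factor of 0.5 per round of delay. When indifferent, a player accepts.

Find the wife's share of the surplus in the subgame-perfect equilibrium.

Let x be the husband's share when the husband proposes and y be the wife's share when the wife proposes.
The wife accepts iff offered ≥ 0.5·y, so x = 600 − 0.5y. Symmetrically y = 600 − 0.5x.
Substituting: x = 600 − 0.5(600 − 0.5x), giving x(1 − 0.5·0.5) = 600(1 − 0.5).
So x = 600 × 0.5 / 0.75 = 400, and the wife receives 600 − x = 200.

200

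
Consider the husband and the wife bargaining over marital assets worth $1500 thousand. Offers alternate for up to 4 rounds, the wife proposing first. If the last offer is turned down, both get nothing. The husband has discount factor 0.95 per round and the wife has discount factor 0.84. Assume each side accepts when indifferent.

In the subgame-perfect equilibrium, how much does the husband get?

1365.15

Round 4 (the husband proposes): rejection yields 0 for the wife; the husband offers 0 and keeps 1500.
Round 3 (the wife proposes): the husband can get 1500 next round, worth 0.95 × 1500 = 1425 now; the wife offers that and keeps 75.
Round 2 (the husband proposes): the wife can get 75 next round, worth 0.84 × 75 = 63 now; the husband offers that and keeps 1437.
Round 1 (the wife proposes): the husband can get 1437 next round, worth 0.95 × 1437 = 1365.15 now. The wife offers 1365.15 and keeps 1500 − 1365.15 = 134.85.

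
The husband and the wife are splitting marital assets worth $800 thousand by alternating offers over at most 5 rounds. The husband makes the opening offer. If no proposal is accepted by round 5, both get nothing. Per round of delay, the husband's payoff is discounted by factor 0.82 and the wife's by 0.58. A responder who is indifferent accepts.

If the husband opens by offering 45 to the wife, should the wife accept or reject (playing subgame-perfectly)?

Work out the wife's continuation value if the offer is rejected.
Round 5 (the husband proposes): rejection yields 0 for the wife; the husband offers 0 and keeps 800.
Round 4 (the wife proposes): the husband can get 800 next round, worth 0.82 × 800 = 656 now. The wife offers 656 and keeps 800 − 656 = 144.
Round 3 (the husband proposes): the wife can get 144 next round, worth 0.58 × 144 = 83.52 now, so the husband offers 83.52, keeping 716.48.
Round 2 (the wife proposes): the husband can get 716.48 next round, worth 0.82 × 716.48 = 587.5136 now. The wife offers 587.5136 and keeps 800 − 587.5136 = 212.4864.
So by rejecting in round 1, the wife gets 212.4864 next round, worth 0.58 × 212.4864 = 123.242112 now.
Offer 45 < 123.242112, so the wife rejects.

Reject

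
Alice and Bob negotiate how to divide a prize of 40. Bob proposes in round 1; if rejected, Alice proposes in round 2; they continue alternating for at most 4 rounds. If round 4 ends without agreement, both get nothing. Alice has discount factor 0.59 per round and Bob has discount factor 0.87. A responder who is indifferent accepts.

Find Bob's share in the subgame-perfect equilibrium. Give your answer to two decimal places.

Solve by backward induction from round 4.
Round 4 (Alice proposes): rejection yields 0 for Bob; Alice offers 0 and keeps 40.
Round 3 (Bob proposes): Alice can get 40 next round, worth 0.59 × 40 = 23.6 now, so Bob offers 23.6, keeping 16.4.
Round 2 (Alice proposes): Bob can get 16.4 next round, worth 0.87 × 16.4 = 14.268 now; Alice offers that and keeps 25.732.
Round 1 (Bob proposes): Alice can get 25.732 next round, worth 0.59 × 25.732 = 15.18188 now; Bob offers that and keeps 24.81812.

24.82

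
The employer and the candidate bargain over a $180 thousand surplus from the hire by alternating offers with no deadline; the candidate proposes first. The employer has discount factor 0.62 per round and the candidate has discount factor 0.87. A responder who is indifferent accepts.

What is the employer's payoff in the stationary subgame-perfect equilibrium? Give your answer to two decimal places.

31.50

Let x be the candidate's share when the candidate proposes and y be the employer's share when the employer proposes.
The employer accepts iff offered ≥ 0.62·y, so x = 180 − 0.62y. Symmetrically y = 180 − 0.87x.
Substituting: x = 180 − 0.62(180 − 0.87x), giving x(1 − 0.87·0.62) = 180(1 − 0.62).
So x = 180 × 0.38 / 0.4606 ≈ 148.5020, and the employer receives 180 − x ≈ 31.4980.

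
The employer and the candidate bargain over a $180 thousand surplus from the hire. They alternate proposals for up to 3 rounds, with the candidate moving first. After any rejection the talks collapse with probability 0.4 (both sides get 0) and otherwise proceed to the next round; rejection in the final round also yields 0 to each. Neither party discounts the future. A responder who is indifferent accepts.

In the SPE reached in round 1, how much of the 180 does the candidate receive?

136.8

By backward induction:
Round 3 (the candidate proposes): rejection yields 0 for the employer; the candidate offers 0 and keeps 180.
Round 2 (the employer proposes): rejecting gives the candidate an expected 0.6 × 180 = 108, so the employer offers 108, keeping 72.
Round 1 (the candidate proposes): rejecting gives the employer an expected 0.6 × 72 = 43.2. The candidate offers 43.2 and keeps 180 − 43.2 = 136.8.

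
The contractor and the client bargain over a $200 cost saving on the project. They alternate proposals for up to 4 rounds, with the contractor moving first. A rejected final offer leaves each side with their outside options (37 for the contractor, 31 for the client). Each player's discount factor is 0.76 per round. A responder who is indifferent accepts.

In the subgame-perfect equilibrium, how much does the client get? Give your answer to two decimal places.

108.03

Round 4 (the client proposes): the contractor gets 37 if talks fail, so the client offers 37 and keeps 163.
Round 3 (the contractor proposes): the client can get 163 next round, worth 0.76 × 163 = 123.88 now. The contractor offers 123.88 and keeps 200 − 123.88 = 76.12.
Round 2 (the client proposes): the contractor can get 76.12 next round, worth 0.76 × 76.12 = 57.8512 now, so the client offers 57.8512, keeping 142.1488.
Round 1 (the contractor proposes): the client can get 142.1488 next round, worth 0.76 × 142.1488 = 108.033088 now. The contractor offers 108.033088 and keeps 200 − 108.033088 = 91.966912.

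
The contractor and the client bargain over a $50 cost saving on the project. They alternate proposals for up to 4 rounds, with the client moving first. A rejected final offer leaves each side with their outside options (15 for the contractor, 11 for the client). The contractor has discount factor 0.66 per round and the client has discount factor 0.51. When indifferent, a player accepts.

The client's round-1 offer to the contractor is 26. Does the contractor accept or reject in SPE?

Work out the contractor's continuation value if the offer is rejected.
Round 4 (the contractor proposes): the client gets 11 if talks fail, so the contractor offers 11 and keeps 39.
Round 3 (the client proposes): the contractor can get 39 next round, worth 0.66 × 39 = 25.74 now; the client offers that and keeps 24.26.
Round 2 (the contractor proposes): the client can get 24.26 next round, worth 0.51 × 24.26 = 12.3726 now. The contractor offers 12.3726 and keeps 50 − 12.3726 = 37.6274.
So by rejecting in round 1, the contractor gets 37.6274 next round, worth 0.66 × 37.6274 = 24.834084 now.
Offer 26 ≥ 24.834084, so the contractor accepts.

Accept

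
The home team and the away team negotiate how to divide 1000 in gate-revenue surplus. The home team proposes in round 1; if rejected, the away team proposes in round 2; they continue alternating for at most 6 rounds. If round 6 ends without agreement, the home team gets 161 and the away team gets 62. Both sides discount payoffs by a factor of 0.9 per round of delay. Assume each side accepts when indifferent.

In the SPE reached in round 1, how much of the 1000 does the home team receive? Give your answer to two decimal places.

Round 6 (the away team proposes): the home team gets 161 if talks fail, so the away team offers 161 and keeps 839.
Round 5 (the home team proposes): the away team can get 839 next round, worth 0.9 × 839 = 755.1 now; the home team offers that and keeps 244.9.
Round 4 (the away team proposes): the home team can get 244.9 next round, worth 0.9 × 244.9 = 220.41 now, so the away team offers 220.41, keeping 779.59.
Round 3 (the home team proposes): the away team can get 779.59 next round, worth 0.9 × 779.59 = 701.631 now; the home team offers that and keeps 298.369.
Round 2 (the away team proposes): the home team can get 298.369 next round, worth 0.9 × 298.369 = 268.5321 now; the away team offers that and keeps 731.4679.
Round 1 (the home team proposes): the away team can get 731.4679 next round, worth 0.9 × 731.4679 = 658.32111 now; the home team offers that and keeps 341.67889.

341.68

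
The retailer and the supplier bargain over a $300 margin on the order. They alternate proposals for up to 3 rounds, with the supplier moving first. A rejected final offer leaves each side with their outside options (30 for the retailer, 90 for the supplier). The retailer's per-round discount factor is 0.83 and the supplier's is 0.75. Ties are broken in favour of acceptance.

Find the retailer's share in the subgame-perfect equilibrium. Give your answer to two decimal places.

80.93

Round 3 (the supplier proposes): the retailer gets 30 if talks fail, so the supplier offers 30 and keeps 270.
Round 2 (the retailer proposes): the supplier can get 270 next round, worth 0.75 × 270 = 202.5 now; the retailer offers that and keeps 97.5.
Round 1 (the supplier proposes): the retailer can get 97.5 next round, worth 0.83 × 97.5 = 80.925 now. The supplier offers 80.925 and keeps 300 − 80.925 = 219.075.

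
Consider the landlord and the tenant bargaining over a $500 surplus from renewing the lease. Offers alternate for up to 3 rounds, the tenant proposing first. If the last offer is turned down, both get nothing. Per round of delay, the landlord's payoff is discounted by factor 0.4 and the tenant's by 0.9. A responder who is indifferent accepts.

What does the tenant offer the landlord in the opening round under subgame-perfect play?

20

Round 3 (the tenant proposes): the landlord will accept anything ≥ 0, so the tenant offers 0 and keeps 500.
Round 2 (the landlord proposes): the tenant can get 500 next round, worth 0.9 × 500 = 450 now; the landlord offers that and keeps 50.
Round 1 (the tenant proposes): the landlord can get 50 next round, worth 0.4 × 50 = 20 now, so the tenant offers 20, keeping 480.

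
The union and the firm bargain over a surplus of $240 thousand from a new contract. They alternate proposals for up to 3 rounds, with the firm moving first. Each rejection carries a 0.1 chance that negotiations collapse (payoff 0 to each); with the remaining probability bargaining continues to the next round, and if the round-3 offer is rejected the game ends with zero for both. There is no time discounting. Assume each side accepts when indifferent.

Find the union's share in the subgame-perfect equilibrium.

Round 3 (the firm proposes): rejection yields 0 for the union; the firm offers 0 and keeps 240.
Round 2 (the union proposes): rejecting gives the firm an expected 0.9 × 240 = 216, so the union offers 216, keeping 24.
Round 1 (the firm proposes): rejecting gives the union an expected 0.9 × 24 = 21.6, so the firm offers 21.6, keeping 218.4.

21.6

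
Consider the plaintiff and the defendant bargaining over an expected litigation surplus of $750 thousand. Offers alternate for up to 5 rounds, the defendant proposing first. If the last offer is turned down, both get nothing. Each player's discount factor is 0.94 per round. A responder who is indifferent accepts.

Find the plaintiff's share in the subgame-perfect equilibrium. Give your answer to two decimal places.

79.68

Round 5 (the defendant proposes): rejection yields 0 for the plaintiff; the defendant offers 0 and keeps 750.
Round 4 (the plaintiff proposes): the defendant can get 750 next round, worth 0.94 × 750 = 705 now. The plaintiff offers 705 and keeps 750 − 705 = 45.
Round 3 (the defendant proposes): the plaintiff can get 45 next round, worth 0.94 × 45 = 42.3 now, so the defendant offers 42.3, keeping 707.7.
Round 2 (the plaintiff proposes): the defendant can get 707.7 next round, worth 0.94 × 707.7 = 665.238 now, so the plaintiff offers 665.238, keeping 84.762.
Round 1 (the defendant proposes): the plaintiff can get 84.762 next round, worth 0.94 × 84.762 = 79.67628 now. The defendant offers 79.67628 and keeps 750 − 79.67628 = 670.32372.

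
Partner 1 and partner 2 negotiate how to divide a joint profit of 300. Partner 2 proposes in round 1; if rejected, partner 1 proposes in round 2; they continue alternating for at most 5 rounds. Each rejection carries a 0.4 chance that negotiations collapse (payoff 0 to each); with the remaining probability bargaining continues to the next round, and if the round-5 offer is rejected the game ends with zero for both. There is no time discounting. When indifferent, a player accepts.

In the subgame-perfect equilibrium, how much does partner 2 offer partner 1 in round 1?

Round 5 (partner 2 proposes): rejection yields 0 for partner 1; partner 2 offers 0 and keeps 300.
Round 4 (partner 1 proposes): rejecting gives partner 2 an expected 0.6 × 300 = 180; partner 1 offers that and keeps 120.
Round 3 (partner 2 proposes): rejecting gives partner 1 an expected 0.6 × 120 = 72. Partner 2 offers 72 and keeps 300 − 72 = 228.
Round 2 (partner 1 proposes): rejecting gives partner 2 an expected 0.6 × 228 = 136.8, so partner 1 offers 136.8, keeping 163.2.
Round 1 (partner 2 proposes): rejecting gives partner 1 an expected 0.6 × 163.2 = 97.92. Partner 2 offers 97.92 and keeps 300 − 97.92 = 202.08.

97.92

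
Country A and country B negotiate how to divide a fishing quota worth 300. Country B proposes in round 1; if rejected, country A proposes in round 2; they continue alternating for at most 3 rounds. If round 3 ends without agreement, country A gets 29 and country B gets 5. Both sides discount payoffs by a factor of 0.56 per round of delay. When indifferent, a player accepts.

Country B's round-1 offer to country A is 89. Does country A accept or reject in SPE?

Accept

Work out country A's continuation value if the offer is rejected.
Round 3 (country B proposes): country A gets 29 if talks fail, so country B offers 29 and keeps 271.
Round 2 (country A proposes): country B can get 271 next round, worth 0.56 × 271 = 151.76 now; country A offers that and keeps 148.24.
So by rejecting in round 1, country A gets 148.24 next round, worth 0.56 × 148.24 = 83.0144 now.
Offer 89 ≥ 83.0144, so country A accepts.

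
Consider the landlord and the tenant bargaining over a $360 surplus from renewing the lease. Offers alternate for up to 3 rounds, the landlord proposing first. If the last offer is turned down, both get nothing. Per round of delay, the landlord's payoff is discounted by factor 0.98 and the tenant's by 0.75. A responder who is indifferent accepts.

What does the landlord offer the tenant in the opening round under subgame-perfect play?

5.4

Round 3 (the landlord proposes): rejection yields 0 for the tenant; the landlord offers 0 and keeps 360.
Round 2 (the tenant proposes): the landlord can get 360 next round, worth 0.98 × 360 = 352.8 now, so the tenant offers 352.8, keeping 7.2.
Round 1 (the landlord proposes): the tenant can get 7.2 next round, worth 0.75 × 7.2 = 5.4 now. The landlord offers 5.4 and keeps 360 − 5.4 = 354.6.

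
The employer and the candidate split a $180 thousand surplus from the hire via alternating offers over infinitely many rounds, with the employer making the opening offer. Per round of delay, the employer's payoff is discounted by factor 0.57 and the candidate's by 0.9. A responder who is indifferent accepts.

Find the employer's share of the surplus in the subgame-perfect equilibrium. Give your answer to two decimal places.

Let x be the employer's share when the employer proposes and y be the candidate's share when the candidate proposes.
The candidate accepts iff offered ≥ 0.9·y, so x = 180 − 0.9y. Symmetrically y = 180 − 0.57x.
Substituting: x = 180 − 0.9(180 − 0.57x), giving x(1 − 0.57·0.9) = 180(1 − 0.9).
So x = 180 × 0.1 / 0.487 ≈ 36.9610, and the candidate receives 180 − x ≈ 143.0390.

36.96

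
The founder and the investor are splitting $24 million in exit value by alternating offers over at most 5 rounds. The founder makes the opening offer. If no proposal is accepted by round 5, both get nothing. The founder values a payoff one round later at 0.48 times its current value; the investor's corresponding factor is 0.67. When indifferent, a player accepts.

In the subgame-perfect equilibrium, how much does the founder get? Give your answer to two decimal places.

Round 5 (the founder proposes): rejection yields 0 for the investor; the founder offers 0 and keeps 24.
Round 4 (the investor proposes): the founder can get 24 next round, worth 0.48 × 24 = 11.52 now. The investor offers 11.52 and keeps 24 − 11.52 = 12.48.
Round 3 (the founder proposes): the investor can get 12.48 next round, worth 0.67 × 12.48 = 8.3616 now. The founder offers 8.3616 and keeps 24 − 8.3616 = 15.6384.
Round 2 (the investor proposes): the founder can get 15.6384 next round, worth 0.48 × 15.6384 = 7.506432 now, so the investor offers 7.506432, keeping 16.493568.
Round 1 (the founder proposes): the investor can get 16.493568 next round, worth 0.67 × 16.493568 = 11.05069056 now, so the founder offers 11.05069056, keeping 12.94930944.

12.95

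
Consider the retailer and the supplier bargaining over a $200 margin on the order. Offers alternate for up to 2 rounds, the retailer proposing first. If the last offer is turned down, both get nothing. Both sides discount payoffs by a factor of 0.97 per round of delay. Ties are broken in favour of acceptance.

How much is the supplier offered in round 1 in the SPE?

194

Round 2 (the supplier proposes): the retailer will accept anything ≥ 0, so the supplier offers 0 and keeps 200.
Round 1 (the retailer proposes): the supplier can get 200 next round, worth 0.97 × 200 = 194 now; the retailer offers that and keeps 6.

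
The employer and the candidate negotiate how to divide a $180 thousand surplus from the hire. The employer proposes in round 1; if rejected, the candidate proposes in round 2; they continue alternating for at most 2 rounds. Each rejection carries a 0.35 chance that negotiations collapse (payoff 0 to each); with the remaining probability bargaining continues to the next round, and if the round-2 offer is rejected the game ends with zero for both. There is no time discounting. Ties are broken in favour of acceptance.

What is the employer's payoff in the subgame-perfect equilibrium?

63

By backward induction:
Round 2 (the candidate proposes): rejection yields 0 for the employer; the candidate offers 0 and keeps 180.
Round 1 (the employer proposes): rejecting gives the candidate an expected 0.65 × 180 = 117; the employer offers that and keeps 63.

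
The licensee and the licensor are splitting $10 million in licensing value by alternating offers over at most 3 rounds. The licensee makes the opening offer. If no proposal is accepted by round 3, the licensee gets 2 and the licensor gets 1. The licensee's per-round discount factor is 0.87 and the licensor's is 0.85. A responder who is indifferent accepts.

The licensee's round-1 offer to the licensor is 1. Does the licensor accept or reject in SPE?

Round 3 (the licensee proposes): the licensor gets 1 if talks fail, so the licensee offers 1 and keeps 9.
Round 2 (the licensor proposes): the licensee can get 9 next round, worth 0.87 × 9 = 7.83 now; the licensor offers that and keeps 2.17.
So by rejecting in round 1, the licensor gets 2.17 next round, worth 0.85 × 2.17 = 1.8445 now.
Offer 1 < 1.8445, so the licensor rejects.

Reject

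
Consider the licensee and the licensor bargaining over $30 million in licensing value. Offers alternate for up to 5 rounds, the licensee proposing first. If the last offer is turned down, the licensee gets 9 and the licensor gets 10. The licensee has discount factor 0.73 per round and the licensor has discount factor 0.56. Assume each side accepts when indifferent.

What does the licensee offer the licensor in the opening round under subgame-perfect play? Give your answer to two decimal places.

Round 5 (the licensee proposes): the licensor gets 10 if talks fail, so the licensee offers 10 and keeps 20.
Round 4 (the licensor proposes): the licensee can get 20 next round, worth 0.73 × 20 = 14.6 now, so the licensor offers 14.6, keeping 15.4.
Round 3 (the licensee proposes): the licensor can get 15.4 next round, worth 0.56 × 15.4 = 8.624 now, so the licensee offers 8.624, keeping 21.376.
Round 2 (the licensor proposes): the licensee can get 21.376 next round, worth 0.73 × 21.376 = 15.60448 now. The licensor offers 15.60448 and keeps 30 − 15.60448 = 14.39552.
Round 1 (the licensee proposes): the licensor can get 14.39552 next round, worth 0.56 × 14.39552 = 8.0614912 now; the licensee offers that and keeps 21.9385088.

8.06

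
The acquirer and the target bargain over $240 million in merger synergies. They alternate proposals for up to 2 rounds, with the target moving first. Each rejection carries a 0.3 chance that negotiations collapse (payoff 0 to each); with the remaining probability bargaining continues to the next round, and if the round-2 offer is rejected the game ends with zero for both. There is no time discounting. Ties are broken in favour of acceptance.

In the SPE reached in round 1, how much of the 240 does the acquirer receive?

168

By backward induction:
Round 2 (the acquirer proposes): the target will accept anything ≥ 0, so the acquirer offers 0 and keeps 240.
Round 1 (the target proposes): rejecting gives the acquirer an expected 0.7 × 240 = 168, so the target offers 168, keeping 72.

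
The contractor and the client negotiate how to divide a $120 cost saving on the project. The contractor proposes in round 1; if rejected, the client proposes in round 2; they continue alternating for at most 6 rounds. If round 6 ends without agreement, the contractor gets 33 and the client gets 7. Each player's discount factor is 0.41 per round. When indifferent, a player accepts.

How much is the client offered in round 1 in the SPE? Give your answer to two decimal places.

34.92

Round 6 (the client proposes): the contractor gets 33 if talks fail, so the client offers 33 and keeps 87.
Round 5 (the contractor proposes): the client can get 87 next round, worth 0.41 × 87 = 35.67 now. The contractor offers 35.67 and keeps 120 − 35.67 = 84.33.
Round 4 (the client proposes): the contractor can get 84.33 next round, worth 0.41 × 84.33 = 34.5753 now. The client offers 34.5753 and keeps 120 − 34.5753 = 85.4247.
Round 3 (the contractor proposes): the client can get 85.4247 next round, worth 0.41 × 85.4247 = 35.024127 now. The contractor offers 35.024127 and keeps 120 − 35.024127 = 84.975873.
Round 2 (the client proposes): the contractor can get 84.975873 next round, worth 0.41 × 84.975873 = 34.84010793 now, so the client offers 34.84010793, keeping 85.15989207.
Round 1 (the contractor proposes): the client can get 85.15989207 next round, worth 0.41 × 85.15989207 = 34.9155557487 now, so the contractor offers 34.9155557487, keeping 85.0844442513.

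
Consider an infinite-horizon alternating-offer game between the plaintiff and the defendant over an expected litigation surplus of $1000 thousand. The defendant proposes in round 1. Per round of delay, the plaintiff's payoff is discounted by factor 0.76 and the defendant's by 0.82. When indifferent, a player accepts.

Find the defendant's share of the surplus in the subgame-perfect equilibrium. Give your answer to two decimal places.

636.94

Let x be the defendant's share when the defendant proposes and y be the plaintiff's share when the plaintiff proposes.
The plaintiff accepts iff offered ≥ 0.76·y, so x = 1000 − 0.76y. Symmetrically y = 1000 − 0.82x.
Substituting: x = 1000 − 0.76(1000 − 0.82x), giving x(1 − 0.82·0.76) = 1000(1 − 0.76).
So x = 1000 × 0.24 / 0.3768 ≈ 636.9427, and the plaintiff receives 1000 − x ≈ 363.0573.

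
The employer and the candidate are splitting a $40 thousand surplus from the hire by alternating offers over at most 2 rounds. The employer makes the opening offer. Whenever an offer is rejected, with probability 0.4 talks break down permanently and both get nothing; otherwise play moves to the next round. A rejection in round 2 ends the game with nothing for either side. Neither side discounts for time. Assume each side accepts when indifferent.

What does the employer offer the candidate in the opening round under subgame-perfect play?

By backward induction:
Round 2 (the candidate proposes): the employer will accept anything ≥ 0, so the candidate offers 0 and keeps 40.
Round 1 (the employer proposes): rejecting gives the candidate an expected 0.6 × 40 = 24, so the employer offers 24, keeping 16.

24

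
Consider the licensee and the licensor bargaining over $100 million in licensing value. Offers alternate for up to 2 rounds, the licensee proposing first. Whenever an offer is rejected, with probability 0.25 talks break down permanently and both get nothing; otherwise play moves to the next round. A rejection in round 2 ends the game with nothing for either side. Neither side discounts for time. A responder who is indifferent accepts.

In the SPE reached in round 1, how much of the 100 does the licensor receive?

By backward induction:
Round 2 (the licensor proposes): rejection yields 0 for the licensee; the licensor offers 0 and keeps 100.
Round 1 (the licensee proposes): rejecting gives the licensor an expected 0.75 × 100 = 75. The licensee offers 75 and keeps 100 − 75 = 25.

75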